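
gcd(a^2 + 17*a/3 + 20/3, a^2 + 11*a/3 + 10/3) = a + 5/3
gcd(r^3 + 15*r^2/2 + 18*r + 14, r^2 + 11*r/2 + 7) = r^2 + 11*r/2 + 7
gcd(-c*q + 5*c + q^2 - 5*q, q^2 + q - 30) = q - 5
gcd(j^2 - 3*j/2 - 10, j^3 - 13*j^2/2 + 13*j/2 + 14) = j - 4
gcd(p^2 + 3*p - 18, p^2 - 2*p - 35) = 1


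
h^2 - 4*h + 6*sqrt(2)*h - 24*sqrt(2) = (h - 4)*(h + 6*sqrt(2))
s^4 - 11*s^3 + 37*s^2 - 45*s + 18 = (s - 6)*(s - 3)*(s - 1)^2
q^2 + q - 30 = (q - 5)*(q + 6)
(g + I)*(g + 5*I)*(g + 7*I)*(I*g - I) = I*g^4 - 13*g^3 - I*g^3 + 13*g^2 - 47*I*g^2 + 35*g + 47*I*g - 35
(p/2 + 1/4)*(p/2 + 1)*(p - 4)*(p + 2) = p^4/4 + p^3/8 - 3*p^2 - 11*p/2 - 2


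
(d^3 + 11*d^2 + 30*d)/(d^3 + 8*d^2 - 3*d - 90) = d/(d - 3)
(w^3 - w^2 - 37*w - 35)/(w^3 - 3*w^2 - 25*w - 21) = (w + 5)/(w + 3)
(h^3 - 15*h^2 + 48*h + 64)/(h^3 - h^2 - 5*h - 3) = (h^2 - 16*h + 64)/(h^2 - 2*h - 3)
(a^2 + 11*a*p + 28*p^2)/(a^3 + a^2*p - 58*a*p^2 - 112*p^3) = (-a - 4*p)/(-a^2 + 6*a*p + 16*p^2)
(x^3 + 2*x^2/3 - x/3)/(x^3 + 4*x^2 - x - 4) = x*(3*x - 1)/(3*(x^2 + 3*x - 4))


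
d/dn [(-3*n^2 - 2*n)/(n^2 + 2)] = 2*(n^2 - 6*n - 2)/(n^4 + 4*n^2 + 4)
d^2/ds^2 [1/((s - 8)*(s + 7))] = 2*((s - 8)^2 + (s - 8)*(s + 7) + (s + 7)^2)/((s - 8)^3*(s + 7)^3)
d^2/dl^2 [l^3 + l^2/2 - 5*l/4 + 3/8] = 6*l + 1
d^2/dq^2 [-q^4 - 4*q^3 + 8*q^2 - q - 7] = -12*q^2 - 24*q + 16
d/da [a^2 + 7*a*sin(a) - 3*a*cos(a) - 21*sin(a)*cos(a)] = 3*a*sin(a) + 7*a*cos(a) + 2*a + 7*sin(a) - 3*cos(a) - 21*cos(2*a)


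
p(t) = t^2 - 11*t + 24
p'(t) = 2*t - 11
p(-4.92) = 102.33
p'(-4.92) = -20.84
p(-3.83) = 80.80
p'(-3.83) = -18.66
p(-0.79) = 33.31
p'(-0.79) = -12.58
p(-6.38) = 134.88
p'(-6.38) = -23.76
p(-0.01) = 24.11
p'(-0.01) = -11.02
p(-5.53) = 115.41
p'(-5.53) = -22.06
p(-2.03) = 50.45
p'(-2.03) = -15.06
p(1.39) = 10.64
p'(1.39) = -8.22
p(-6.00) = 126.00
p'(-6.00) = -23.00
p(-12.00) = 300.00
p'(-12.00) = -35.00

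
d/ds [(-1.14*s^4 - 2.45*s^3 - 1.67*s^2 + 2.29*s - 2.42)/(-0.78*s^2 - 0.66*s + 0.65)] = (1.7784*s^5 + 4.1682*s^4 + 0.27*s^3 - 1.8891*s^2 - 5.9462*s - 0.1087)/(0.6084*s^4 + 1.0296*s^3 - 0.5784*s^2 - 0.858*s + 0.4225)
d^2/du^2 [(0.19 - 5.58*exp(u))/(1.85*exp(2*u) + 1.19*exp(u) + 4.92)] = (-19.09755*exp(4*u) + 14.88547*exp(3*u) + 305.989815*exp(2*u) + 26.021323*exp(u) - 136.184124)*exp(u)/(6.331625*exp(6*u) + 12.218325*exp(5*u) + 58.375455*exp(4*u) + 66.673439*exp(3*u) + 155.247156*exp(2*u) + 86.416848*exp(u) + 119.095488)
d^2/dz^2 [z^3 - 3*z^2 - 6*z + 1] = 6*z - 6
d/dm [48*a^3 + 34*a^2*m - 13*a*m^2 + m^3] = 34*a^2 - 26*a*m + 3*m^2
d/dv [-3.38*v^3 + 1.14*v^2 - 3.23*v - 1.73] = -10.14*v^2 + 2.28*v - 3.23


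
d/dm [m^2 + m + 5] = 2*m + 1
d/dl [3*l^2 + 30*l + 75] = 6*l + 30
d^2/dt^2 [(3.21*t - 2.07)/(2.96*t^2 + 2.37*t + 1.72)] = ((3.21*t - 2.07)*(5.92*t + 2.37)*(11.84*t + 4.74) - (57.0096*t + 2.961)*(2.96*t^2 + 2.37*t + 1.72))/(2.96*t^2 + 2.37*t + 1.72)^3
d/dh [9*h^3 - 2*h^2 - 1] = h*(27*h - 4)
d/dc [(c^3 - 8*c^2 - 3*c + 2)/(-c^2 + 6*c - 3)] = (-c^4 + 12*c^3 - 60*c^2 + 52*c - 3)/(c^4 - 12*c^3 + 42*c^2 - 36*c + 9)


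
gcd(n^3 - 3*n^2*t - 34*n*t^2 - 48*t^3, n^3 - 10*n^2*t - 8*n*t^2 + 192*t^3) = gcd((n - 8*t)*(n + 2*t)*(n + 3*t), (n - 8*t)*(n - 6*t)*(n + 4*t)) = -n + 8*t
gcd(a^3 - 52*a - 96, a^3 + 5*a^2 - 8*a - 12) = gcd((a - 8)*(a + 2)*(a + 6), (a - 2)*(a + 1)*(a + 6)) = a + 6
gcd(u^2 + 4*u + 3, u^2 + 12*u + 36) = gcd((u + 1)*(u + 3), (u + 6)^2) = 1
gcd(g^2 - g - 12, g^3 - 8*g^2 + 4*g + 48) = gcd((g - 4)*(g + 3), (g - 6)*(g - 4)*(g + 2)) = g - 4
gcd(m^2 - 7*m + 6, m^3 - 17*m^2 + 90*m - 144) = m - 6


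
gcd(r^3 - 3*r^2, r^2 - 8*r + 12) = 1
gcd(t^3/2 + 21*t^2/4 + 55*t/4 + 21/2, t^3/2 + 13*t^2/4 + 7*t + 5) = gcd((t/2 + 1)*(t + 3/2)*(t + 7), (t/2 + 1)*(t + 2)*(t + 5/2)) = t + 2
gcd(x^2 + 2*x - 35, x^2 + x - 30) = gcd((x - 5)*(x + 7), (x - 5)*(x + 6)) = x - 5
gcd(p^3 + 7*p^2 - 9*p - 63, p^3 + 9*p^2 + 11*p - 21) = p^2 + 10*p + 21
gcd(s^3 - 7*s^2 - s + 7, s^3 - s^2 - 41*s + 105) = 1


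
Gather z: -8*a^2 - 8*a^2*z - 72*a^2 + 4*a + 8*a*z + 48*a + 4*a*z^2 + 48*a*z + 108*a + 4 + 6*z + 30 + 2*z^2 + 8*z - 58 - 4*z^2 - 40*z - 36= -80*a^2 + 160*a + z^2*(4*a - 2) + z*(-8*a^2 + 56*a - 26) - 60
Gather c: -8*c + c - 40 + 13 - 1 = -7*c - 28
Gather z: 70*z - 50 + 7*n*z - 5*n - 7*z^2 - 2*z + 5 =-5*n - 7*z^2 + z*(7*n + 68) - 45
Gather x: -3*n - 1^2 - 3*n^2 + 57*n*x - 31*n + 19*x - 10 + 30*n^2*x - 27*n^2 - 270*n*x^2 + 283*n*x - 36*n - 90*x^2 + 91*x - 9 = -30*n^2 - 70*n + x^2*(-270*n - 90) + x*(30*n^2 + 340*n + 110) - 20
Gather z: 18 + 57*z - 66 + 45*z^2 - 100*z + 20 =45*z^2 - 43*z - 28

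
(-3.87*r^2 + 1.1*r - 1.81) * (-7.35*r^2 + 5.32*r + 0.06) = 28.4445*r^4 - 28.6734*r^3 + 18.9233*r^2 - 9.5632*r - 0.1086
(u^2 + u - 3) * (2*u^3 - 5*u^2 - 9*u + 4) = 2*u^5 - 3*u^4 - 20*u^3 + 10*u^2 + 31*u - 12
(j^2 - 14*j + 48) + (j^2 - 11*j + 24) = 2*j^2 - 25*j + 72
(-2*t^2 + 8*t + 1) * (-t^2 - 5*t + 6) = 2*t^4 + 2*t^3 - 53*t^2 + 43*t + 6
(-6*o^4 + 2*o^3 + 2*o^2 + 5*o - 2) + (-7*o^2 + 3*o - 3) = -6*o^4 + 2*o^3 - 5*o^2 + 8*o - 5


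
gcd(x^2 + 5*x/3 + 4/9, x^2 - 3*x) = 1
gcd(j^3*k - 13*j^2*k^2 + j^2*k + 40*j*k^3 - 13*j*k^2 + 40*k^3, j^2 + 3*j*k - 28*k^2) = 1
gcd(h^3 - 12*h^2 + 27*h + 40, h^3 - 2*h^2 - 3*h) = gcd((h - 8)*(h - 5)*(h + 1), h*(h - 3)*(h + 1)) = h + 1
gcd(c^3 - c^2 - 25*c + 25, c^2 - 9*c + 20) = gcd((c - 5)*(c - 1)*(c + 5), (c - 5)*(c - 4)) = c - 5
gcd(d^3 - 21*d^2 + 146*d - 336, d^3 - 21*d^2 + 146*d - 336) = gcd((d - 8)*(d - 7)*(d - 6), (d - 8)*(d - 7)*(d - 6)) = d^3 - 21*d^2 + 146*d - 336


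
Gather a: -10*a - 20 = -10*a - 20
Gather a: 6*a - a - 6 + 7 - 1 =5*a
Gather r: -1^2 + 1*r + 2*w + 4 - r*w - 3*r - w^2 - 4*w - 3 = r*(-w - 2) - w^2 - 2*w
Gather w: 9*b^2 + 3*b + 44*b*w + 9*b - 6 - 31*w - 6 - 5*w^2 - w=9*b^2 + 12*b - 5*w^2 + w*(44*b - 32) - 12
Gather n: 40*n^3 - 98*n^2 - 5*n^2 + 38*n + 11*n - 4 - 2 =40*n^3 - 103*n^2 + 49*n - 6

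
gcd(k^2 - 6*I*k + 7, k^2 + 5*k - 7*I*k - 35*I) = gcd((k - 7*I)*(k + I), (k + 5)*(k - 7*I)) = k - 7*I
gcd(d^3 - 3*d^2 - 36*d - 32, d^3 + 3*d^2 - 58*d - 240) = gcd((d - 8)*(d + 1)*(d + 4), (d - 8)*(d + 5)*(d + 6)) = d - 8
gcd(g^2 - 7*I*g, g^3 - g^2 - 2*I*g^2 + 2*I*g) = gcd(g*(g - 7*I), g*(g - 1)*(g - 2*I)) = g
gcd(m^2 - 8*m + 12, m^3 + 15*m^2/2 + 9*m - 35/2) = 1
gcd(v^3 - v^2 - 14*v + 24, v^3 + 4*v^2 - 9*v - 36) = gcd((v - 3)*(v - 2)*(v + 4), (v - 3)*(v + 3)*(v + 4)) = v^2 + v - 12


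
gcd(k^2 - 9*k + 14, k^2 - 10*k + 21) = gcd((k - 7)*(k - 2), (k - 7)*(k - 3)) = k - 7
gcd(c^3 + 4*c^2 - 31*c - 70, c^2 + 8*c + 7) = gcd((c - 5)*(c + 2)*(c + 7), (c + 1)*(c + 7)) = c + 7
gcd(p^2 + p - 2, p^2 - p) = p - 1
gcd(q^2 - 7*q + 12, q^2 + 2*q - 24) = q - 4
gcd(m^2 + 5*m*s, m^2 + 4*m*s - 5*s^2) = m + 5*s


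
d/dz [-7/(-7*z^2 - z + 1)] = 7*(-14*z - 1)/(7*z^2 + z - 1)^2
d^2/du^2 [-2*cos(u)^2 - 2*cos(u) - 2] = 2*cos(u) + 4*cos(2*u)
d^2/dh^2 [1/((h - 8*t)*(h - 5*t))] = 2*((h - 8*t)^2 + (h - 8*t)*(h - 5*t) + (h - 5*t)^2)/((h - 8*t)^3*(h - 5*t)^3)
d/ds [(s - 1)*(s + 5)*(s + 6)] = 3*s^2 + 20*s + 19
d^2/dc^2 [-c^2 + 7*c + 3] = -2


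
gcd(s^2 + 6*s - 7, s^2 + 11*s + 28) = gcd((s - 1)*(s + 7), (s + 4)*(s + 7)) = s + 7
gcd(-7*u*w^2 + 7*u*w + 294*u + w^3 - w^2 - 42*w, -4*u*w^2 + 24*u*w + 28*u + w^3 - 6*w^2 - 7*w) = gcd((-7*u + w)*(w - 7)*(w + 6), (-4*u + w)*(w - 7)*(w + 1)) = w - 7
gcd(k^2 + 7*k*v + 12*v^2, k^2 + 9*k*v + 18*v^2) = k + 3*v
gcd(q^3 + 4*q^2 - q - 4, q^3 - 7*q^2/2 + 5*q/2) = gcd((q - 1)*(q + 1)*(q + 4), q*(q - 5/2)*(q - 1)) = q - 1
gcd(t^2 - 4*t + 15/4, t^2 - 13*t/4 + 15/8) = t - 5/2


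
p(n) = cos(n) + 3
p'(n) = -sin(n)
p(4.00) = 2.35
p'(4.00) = 0.76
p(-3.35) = 2.02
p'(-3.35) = -0.21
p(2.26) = 2.36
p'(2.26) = -0.77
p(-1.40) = 3.17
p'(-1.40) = 0.99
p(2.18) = 2.43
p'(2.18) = -0.82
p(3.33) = 2.02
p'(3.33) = 0.19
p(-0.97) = 3.57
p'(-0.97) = 0.82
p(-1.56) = 3.01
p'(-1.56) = 1.00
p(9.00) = 2.09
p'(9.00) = -0.41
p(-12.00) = 3.84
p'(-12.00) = -0.54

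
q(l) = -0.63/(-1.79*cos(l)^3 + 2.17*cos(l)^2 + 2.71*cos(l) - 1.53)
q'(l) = -0.63*(-5.37*sin(l)*cos(l)^2 + 4.34*sin(l)*cos(l) + 2.71*sin(l))/(-1.79*cos(l)^3 + 2.17*cos(l)^2 + 2.71*cos(l) - 1.53)^2 = (3.3831*cos(l)^2 - 2.7342*cos(l) - 1.7073)*sin(l)/(1.79*cos(l)^3 - 2.17*cos(l)^2 - 2.71*cos(l) + 1.53)^2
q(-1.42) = 0.58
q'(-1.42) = 1.73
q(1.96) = 0.29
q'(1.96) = -0.04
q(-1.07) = -8.60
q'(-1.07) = 366.24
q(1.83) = 0.31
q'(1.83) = -0.18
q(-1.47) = 0.51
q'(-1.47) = 1.27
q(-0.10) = -0.41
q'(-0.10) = 0.04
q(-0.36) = -0.44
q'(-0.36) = 0.22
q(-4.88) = 0.61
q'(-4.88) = -1.94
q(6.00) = -0.42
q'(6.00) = 0.15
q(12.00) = -0.51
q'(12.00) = 0.57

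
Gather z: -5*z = -5*z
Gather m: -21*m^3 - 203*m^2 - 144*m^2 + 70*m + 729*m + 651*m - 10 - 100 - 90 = -21*m^3 - 347*m^2 + 1450*m - 200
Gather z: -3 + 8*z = 8*z - 3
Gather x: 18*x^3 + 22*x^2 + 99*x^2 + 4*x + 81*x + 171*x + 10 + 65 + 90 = 18*x^3 + 121*x^2 + 256*x + 165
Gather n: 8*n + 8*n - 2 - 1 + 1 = 16*n - 2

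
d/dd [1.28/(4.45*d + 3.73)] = -5.696/(4.45*d + 3.73)^2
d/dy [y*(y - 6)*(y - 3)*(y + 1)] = 4*y^3 - 24*y^2 + 18*y + 18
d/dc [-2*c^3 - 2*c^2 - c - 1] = -6*c^2 - 4*c - 1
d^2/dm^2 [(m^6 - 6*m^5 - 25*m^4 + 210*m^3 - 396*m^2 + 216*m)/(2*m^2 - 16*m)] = 3*(2*m^5 - 46*m^4 + 333*m^3 - 568*m^2 - 1600*m + 3496)/(m^3 - 24*m^2 + 192*m - 512)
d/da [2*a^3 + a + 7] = 6*a^2 + 1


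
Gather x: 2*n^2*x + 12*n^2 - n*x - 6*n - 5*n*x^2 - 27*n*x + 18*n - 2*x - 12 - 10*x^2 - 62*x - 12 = 12*n^2 + 12*n + x^2*(-5*n - 10) + x*(2*n^2 - 28*n - 64) - 24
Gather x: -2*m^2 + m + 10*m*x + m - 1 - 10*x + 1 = -2*m^2 + 2*m + x*(10*m - 10)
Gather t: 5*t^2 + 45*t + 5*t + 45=5*t^2 + 50*t + 45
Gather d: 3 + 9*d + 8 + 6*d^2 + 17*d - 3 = 6*d^2 + 26*d + 8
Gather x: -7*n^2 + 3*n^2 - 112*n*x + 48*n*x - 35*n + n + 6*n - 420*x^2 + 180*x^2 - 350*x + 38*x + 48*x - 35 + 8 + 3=-4*n^2 - 28*n - 240*x^2 + x*(-64*n - 264) - 24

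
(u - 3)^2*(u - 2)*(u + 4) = u^4 - 4*u^3 - 11*u^2 + 66*u - 72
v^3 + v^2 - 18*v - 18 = (v + 1)*(v - 3*sqrt(2))*(v + 3*sqrt(2))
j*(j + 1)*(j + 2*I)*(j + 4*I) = j^4 + j^3 + 6*I*j^3 - 8*j^2 + 6*I*j^2 - 8*j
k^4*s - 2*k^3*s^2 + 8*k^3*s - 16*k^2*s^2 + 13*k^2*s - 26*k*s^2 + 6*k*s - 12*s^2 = (k + 1)*(k + 6)*(k - 2*s)*(k*s + s)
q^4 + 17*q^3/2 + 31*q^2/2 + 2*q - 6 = (q - 1/2)*(q + 1)*(q + 2)*(q + 6)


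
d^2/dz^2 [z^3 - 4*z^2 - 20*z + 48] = 6*z - 8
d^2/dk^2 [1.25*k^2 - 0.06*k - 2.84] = 2.50000000000000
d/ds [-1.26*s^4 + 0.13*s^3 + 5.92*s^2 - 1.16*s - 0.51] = -5.04*s^3 + 0.39*s^2 + 11.84*s - 1.16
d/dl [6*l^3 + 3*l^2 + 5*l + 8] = 18*l^2 + 6*l + 5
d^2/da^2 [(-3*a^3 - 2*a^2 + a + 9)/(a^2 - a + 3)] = 2*(5*a^3 + 72*a^2 - 117*a - 33)/(a^6 - 3*a^5 + 12*a^4 - 19*a^3 + 36*a^2 - 27*a + 27)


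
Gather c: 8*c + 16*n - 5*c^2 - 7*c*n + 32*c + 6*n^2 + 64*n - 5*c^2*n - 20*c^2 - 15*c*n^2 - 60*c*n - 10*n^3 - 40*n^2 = c^2*(-5*n - 25) + c*(-15*n^2 - 67*n + 40) - 10*n^3 - 34*n^2 + 80*n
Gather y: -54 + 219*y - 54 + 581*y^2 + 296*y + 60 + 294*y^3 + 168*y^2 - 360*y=294*y^3 + 749*y^2 + 155*y - 48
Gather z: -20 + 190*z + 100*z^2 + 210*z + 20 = 100*z^2 + 400*z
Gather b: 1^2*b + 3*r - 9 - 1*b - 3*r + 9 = 0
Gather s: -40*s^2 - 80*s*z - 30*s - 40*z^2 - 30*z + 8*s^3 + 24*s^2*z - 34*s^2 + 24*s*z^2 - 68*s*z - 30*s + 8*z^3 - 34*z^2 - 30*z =8*s^3 + s^2*(24*z - 74) + s*(24*z^2 - 148*z - 60) + 8*z^3 - 74*z^2 - 60*z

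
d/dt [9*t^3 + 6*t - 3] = 27*t^2 + 6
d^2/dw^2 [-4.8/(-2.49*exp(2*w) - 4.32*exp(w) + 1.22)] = (4.8*(4.98*exp(w) + 4.32)*(9.96*exp(w) + 8.64)*exp(w) - (47.808*exp(w) + 20.736)*(2.49*exp(2*w) + 4.32*exp(w) - 1.22))*exp(w)/(2.49*exp(2*w) + 4.32*exp(w) - 1.22)^3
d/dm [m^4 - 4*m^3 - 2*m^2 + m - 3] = 4*m^3 - 12*m^2 - 4*m + 1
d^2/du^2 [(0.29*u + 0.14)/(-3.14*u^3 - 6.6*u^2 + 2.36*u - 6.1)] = (-17.155704*u^5 - 52.623888*u^4 - 75.984592*u^3 + 36.290256*u^2 + 99.2256*u + 1.363632)/(30.959144*u^9 + 195.22008*u^8 + 340.529232*u^7 + 174.47484*u^6 + 502.559232*u^5 + 636.20544*u^4 - 232.707656*u^3 + 838.68168*u^2 - 263.4468*u + 226.981)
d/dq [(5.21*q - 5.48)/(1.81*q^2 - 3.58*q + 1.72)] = (-9.4301*q^2 + 19.8376*q - 10.6572)/(3.2761*q^4 - 12.9596*q^3 + 19.0428*q^2 - 12.3152*q + 2.9584)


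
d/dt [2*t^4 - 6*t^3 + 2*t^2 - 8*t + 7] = 8*t^3 - 18*t^2 + 4*t - 8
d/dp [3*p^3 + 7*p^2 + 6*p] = 9*p^2 + 14*p + 6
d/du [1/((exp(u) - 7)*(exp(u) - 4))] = (11 - 2*exp(u))*exp(u)/(exp(4*u) - 22*exp(3*u) + 177*exp(2*u) - 616*exp(u) + 784)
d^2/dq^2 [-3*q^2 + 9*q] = -6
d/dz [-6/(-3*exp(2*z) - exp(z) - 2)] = (-36*exp(z) - 6)*exp(z)/(3*exp(2*z) + exp(z) + 2)^2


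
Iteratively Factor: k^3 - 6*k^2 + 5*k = (k - 1)*(k^2 - 5*k) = k*(k - 1)*(k - 5)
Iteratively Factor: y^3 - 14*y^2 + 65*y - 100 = (y - 5)*(y^2 - 9*y + 20) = (y - 5)*(y - 4)*(y - 5)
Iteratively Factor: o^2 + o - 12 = (o - 3)*(o + 4)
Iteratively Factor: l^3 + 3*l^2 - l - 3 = (l - 1)*(l^2 + 4*l + 3) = (l - 1)*(l + 3)*(l + 1)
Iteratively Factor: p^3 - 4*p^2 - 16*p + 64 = (p + 4)*(p^2 - 8*p + 16) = (p - 4)*(p + 4)*(p - 4)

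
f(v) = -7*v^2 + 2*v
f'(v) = 2 - 14*v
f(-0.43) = -2.15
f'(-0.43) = 8.02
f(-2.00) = -32.00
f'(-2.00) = 30.00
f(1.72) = -17.27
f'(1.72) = -22.08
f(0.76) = -2.52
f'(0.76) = -8.64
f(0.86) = -3.46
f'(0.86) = -10.04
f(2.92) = -53.84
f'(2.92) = -38.88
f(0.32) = -0.08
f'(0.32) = -2.48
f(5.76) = -220.72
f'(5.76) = -78.64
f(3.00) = -57.00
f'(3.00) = -40.00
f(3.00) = -57.00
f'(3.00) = -40.00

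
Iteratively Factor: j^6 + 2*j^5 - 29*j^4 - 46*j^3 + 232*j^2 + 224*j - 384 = (j - 4)*(j^5 + 6*j^4 - 5*j^3 - 66*j^2 - 32*j + 96) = (j - 4)*(j + 4)*(j^4 + 2*j^3 - 13*j^2 - 14*j + 24) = (j - 4)*(j + 2)*(j + 4)*(j^3 - 13*j + 12) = (j - 4)*(j - 1)*(j + 2)*(j + 4)*(j^2 + j - 12) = (j - 4)*(j - 3)*(j - 1)*(j + 2)*(j + 4)*(j + 4)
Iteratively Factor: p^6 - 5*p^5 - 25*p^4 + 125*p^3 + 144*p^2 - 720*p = (p - 5)*(p^5 - 25*p^3 + 144*p) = (p - 5)*(p + 3)*(p^4 - 3*p^3 - 16*p^2 + 48*p) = (p - 5)*(p - 3)*(p + 3)*(p^3 - 16*p) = (p - 5)*(p - 3)*(p + 3)*(p + 4)*(p^2 - 4*p) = (p - 5)*(p - 4)*(p - 3)*(p + 3)*(p + 4)*(p)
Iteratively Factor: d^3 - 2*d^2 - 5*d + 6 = (d - 3)*(d^2 + d - 2) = (d - 3)*(d + 2)*(d - 1)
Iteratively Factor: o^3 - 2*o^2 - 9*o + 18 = (o - 3)*(o^2 + o - 6) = (o - 3)*(o + 3)*(o - 2)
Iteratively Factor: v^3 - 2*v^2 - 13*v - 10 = (v + 1)*(v^2 - 3*v - 10) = (v + 1)*(v + 2)*(v - 5)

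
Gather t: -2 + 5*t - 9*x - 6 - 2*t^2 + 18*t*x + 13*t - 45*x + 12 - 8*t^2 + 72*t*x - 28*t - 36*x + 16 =-10*t^2 + t*(90*x - 10) - 90*x + 20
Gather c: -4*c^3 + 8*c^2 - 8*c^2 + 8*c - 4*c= -4*c^3 + 4*c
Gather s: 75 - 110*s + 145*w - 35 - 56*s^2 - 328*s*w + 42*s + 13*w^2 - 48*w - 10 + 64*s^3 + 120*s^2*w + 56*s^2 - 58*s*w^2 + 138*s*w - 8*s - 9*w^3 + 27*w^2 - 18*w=64*s^3 + 120*s^2*w + s*(-58*w^2 - 190*w - 76) - 9*w^3 + 40*w^2 + 79*w + 30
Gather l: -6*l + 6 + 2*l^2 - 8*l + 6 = 2*l^2 - 14*l + 12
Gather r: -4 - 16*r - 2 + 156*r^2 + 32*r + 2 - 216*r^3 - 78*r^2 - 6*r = -216*r^3 + 78*r^2 + 10*r - 4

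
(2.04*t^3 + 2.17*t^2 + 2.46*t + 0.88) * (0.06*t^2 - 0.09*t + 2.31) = 0.1224*t^5 - 0.0534*t^4 + 4.6647*t^3 + 4.8441*t^2 + 5.6034*t + 2.0328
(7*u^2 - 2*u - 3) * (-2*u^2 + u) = -14*u^4 + 11*u^3 + 4*u^2 - 3*u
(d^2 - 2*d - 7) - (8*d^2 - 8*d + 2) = -7*d^2 + 6*d - 9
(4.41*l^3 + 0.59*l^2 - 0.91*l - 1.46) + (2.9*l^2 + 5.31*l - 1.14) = 4.41*l^3 + 3.49*l^2 + 4.4*l - 2.6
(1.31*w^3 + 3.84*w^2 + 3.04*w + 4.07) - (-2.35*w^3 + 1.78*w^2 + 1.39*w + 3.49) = 3.66*w^3 + 2.06*w^2 + 1.65*w + 0.58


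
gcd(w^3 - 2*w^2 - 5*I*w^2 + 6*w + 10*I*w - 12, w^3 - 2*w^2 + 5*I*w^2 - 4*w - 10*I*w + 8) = w^2 + w*(-2 + I) - 2*I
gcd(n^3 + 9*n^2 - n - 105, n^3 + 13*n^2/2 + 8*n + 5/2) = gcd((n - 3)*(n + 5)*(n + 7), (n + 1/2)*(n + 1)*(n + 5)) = n + 5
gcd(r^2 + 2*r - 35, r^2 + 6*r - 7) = r + 7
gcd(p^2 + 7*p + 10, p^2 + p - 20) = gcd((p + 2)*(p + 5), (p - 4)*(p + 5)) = p + 5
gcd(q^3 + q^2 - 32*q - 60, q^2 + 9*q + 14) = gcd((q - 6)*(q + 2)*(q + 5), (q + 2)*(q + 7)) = q + 2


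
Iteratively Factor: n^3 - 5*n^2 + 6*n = (n - 3)*(n^2 - 2*n) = (n - 3)*(n - 2)*(n)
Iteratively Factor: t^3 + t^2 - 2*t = (t)*(t^2 + t - 2) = t*(t + 2)*(t - 1)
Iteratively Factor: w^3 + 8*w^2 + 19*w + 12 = (w + 1)*(w^2 + 7*w + 12) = (w + 1)*(w + 4)*(w + 3)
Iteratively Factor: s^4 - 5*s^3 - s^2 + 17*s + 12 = (s - 4)*(s^3 - s^2 - 5*s - 3) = (s - 4)*(s + 1)*(s^2 - 2*s - 3) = (s - 4)*(s + 1)^2*(s - 3)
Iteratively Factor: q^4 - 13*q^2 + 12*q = (q - 1)*(q^3 + q^2 - 12*q) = (q - 3)*(q - 1)*(q^2 + 4*q) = q*(q - 3)*(q - 1)*(q + 4)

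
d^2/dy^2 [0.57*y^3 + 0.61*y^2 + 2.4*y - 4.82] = 3.42*y + 1.22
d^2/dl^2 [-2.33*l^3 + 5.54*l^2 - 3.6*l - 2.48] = 11.08 - 13.98*l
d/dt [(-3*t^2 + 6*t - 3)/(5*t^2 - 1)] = 6*(-5*t^2 + 6*t - 1)/(25*t^4 - 10*t^2 + 1)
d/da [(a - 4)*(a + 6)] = 2*a + 2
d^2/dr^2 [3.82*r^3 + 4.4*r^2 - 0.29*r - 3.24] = 22.92*r + 8.8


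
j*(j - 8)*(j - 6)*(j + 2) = j^4 - 12*j^3 + 20*j^2 + 96*j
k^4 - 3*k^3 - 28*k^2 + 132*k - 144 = (k - 4)*(k - 3)*(k - 2)*(k + 6)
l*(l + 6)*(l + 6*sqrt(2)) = l^3 + 6*l^2 + 6*sqrt(2)*l^2 + 36*sqrt(2)*l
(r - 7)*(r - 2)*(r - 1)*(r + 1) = r^4 - 9*r^3 + 13*r^2 + 9*r - 14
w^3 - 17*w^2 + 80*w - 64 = (w - 8)^2*(w - 1)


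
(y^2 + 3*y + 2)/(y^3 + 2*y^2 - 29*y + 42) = (y^2 + 3*y + 2)/(y^3 + 2*y^2 - 29*y + 42)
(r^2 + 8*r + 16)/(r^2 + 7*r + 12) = (r + 4)/(r + 3)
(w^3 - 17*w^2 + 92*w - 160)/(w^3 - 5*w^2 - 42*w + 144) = (w^2 - 9*w + 20)/(w^2 + 3*w - 18)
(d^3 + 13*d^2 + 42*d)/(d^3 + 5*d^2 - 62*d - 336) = d/(d - 8)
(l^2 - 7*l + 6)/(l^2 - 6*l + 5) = (l - 6)/(l - 5)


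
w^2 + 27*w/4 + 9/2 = (w + 3/4)*(w + 6)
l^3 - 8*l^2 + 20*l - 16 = (l - 4)*(l - 2)^2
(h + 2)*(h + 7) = h^2 + 9*h + 14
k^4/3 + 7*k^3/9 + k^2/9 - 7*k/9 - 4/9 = (k/3 + 1/3)*(k - 1)*(k + 1)*(k + 4/3)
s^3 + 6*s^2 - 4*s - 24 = (s - 2)*(s + 2)*(s + 6)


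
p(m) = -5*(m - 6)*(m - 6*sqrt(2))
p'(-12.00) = 192.43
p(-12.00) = -1843.68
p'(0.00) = 72.43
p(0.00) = -254.56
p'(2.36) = 48.83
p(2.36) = -111.48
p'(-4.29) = 115.33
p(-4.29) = -657.29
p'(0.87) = 63.73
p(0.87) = -195.33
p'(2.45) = 47.93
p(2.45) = -107.13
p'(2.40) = 48.43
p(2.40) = -109.54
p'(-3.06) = 103.03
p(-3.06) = -523.00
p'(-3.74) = 109.83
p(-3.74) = -595.37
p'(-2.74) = 99.83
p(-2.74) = -490.54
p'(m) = -10*m + 30 + 30*sqrt(2)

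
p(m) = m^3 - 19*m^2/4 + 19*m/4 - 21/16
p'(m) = 3*m^2 - 19*m/2 + 19/4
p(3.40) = -0.77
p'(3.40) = 7.13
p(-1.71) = -28.32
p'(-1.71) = 29.77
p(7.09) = 149.99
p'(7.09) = 88.20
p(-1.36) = -19.07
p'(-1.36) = 23.22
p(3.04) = -2.68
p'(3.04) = 3.59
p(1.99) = -2.79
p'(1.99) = -2.27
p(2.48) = -3.49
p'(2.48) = -0.36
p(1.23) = -0.80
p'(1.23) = -2.40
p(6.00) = 72.19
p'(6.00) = 55.75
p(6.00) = 72.19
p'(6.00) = 55.75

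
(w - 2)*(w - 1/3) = w^2 - 7*w/3 + 2/3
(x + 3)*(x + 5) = x^2 + 8*x + 15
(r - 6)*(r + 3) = r^2 - 3*r - 18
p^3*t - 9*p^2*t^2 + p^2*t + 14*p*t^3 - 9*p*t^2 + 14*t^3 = (p - 7*t)*(p - 2*t)*(p*t + t)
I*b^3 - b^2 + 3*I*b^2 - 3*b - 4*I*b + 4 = (b + 4)*(b + I)*(I*b - I)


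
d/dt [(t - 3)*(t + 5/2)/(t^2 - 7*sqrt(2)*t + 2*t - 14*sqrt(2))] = (-14*sqrt(2)*t^2 + 5*t^2 - 56*sqrt(2)*t + 30*t - 91*sqrt(2) + 30)/(2*(t^4 - 14*sqrt(2)*t^3 + 4*t^3 - 56*sqrt(2)*t^2 + 102*t^2 - 56*sqrt(2)*t + 392*t + 392))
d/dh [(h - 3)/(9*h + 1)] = 28/(9*h + 1)^2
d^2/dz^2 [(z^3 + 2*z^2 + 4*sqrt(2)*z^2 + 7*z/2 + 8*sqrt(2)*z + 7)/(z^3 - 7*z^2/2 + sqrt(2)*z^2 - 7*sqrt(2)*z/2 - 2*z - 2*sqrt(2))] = 2*(24*sqrt(2)*z^6 + 44*z^6 + 132*z^5 + 276*sqrt(2)*z^5 - 132*sqrt(2)*z^4 + 1194*z^4 - 1061*z^3 + 1506*sqrt(2)*z^3 - 1284*sqrt(2)*z^2 + 2778*z^2 - 2160*z + 2238*sqrt(2)*z - 360*sqrt(2) + 1044)/(8*z^9 - 84*z^8 + 24*sqrt(2)*z^8 - 252*sqrt(2)*z^7 + 294*z^7 - 511*z^6 + 754*sqrt(2)*z^6 - 189*sqrt(2)*z^5 + 984*z^5 - 984*sqrt(2)*z^4 - 378*z^4 - 3016*z^3 - 1022*sqrt(2)*z^3 - 2016*z^2 - 1176*sqrt(2)*z^2 - 672*sqrt(2)*z - 384*z - 128*sqrt(2))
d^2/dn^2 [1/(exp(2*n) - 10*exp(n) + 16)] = 2*((5 - 2*exp(n))*(exp(2*n) - 10*exp(n) + 16) + 4*(exp(n) - 5)^2*exp(n))*exp(n)/(exp(2*n) - 10*exp(n) + 16)^3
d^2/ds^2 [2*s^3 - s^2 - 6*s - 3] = 12*s - 2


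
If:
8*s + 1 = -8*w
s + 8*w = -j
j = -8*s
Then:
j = 8/15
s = -1/15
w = -7/120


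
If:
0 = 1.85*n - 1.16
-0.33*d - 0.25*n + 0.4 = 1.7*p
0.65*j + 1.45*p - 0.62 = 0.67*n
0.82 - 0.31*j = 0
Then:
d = 3.15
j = 2.65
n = 0.63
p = -0.47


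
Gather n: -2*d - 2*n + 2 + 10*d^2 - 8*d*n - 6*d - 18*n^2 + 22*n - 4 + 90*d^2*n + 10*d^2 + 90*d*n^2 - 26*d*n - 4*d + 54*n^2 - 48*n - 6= 20*d^2 - 12*d + n^2*(90*d + 36) + n*(90*d^2 - 34*d - 28) - 8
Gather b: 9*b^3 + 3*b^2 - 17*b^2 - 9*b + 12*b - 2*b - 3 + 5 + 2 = 9*b^3 - 14*b^2 + b + 4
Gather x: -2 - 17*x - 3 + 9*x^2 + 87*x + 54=9*x^2 + 70*x + 49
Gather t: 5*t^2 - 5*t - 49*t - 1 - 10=5*t^2 - 54*t - 11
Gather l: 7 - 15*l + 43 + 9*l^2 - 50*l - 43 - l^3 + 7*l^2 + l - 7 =-l^3 + 16*l^2 - 64*l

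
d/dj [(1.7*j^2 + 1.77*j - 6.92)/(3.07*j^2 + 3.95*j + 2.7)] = (1.2811*j^2 + 51.6688*j + 32.113)/(9.4249*j^4 + 24.253*j^3 + 32.1805*j^2 + 21.33*j + 7.29)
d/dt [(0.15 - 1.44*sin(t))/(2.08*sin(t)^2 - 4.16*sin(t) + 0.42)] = (2.9952*sin(t)^2 - 0.624*sin(t) + 0.0192)*cos(t)/(4.3264*sin(t)^4 - 17.3056*sin(t)^3 + 19.0528*sin(t)^2 - 3.4944*sin(t) + 0.1764)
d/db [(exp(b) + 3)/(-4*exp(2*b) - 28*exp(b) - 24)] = ((exp(b) + 3)*(2*exp(b) + 7) - exp(2*b) - 7*exp(b) - 6)*exp(b)/(4*(exp(2*b) + 7*exp(b) + 6)^2)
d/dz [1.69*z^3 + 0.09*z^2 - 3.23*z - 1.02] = 5.07*z^2 + 0.18*z - 3.23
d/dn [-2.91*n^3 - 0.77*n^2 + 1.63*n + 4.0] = -8.73*n^2 - 1.54*n + 1.63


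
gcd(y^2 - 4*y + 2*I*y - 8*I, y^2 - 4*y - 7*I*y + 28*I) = y - 4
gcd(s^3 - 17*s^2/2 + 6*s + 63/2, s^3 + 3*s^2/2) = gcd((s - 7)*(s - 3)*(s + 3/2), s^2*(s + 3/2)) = s + 3/2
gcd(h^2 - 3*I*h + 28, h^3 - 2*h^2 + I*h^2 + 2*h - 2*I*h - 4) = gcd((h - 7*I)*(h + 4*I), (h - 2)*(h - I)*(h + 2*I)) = 1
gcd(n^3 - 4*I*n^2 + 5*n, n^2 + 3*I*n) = n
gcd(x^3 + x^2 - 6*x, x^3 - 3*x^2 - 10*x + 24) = x^2 + x - 6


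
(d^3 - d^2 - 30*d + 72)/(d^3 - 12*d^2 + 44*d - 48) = (d^2 + 3*d - 18)/(d^2 - 8*d + 12)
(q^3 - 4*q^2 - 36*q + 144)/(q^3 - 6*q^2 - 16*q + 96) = (q + 6)/(q + 4)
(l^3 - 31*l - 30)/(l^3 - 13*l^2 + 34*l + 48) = (l + 5)/(l - 8)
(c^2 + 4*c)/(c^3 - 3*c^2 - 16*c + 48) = c/(c^2 - 7*c + 12)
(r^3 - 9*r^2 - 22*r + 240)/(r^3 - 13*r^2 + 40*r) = (r^2 - r - 30)/(r*(r - 5))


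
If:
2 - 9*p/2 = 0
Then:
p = 4/9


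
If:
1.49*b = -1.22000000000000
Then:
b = -0.82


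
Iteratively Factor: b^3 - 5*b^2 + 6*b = (b - 2)*(b^2 - 3*b) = b*(b - 2)*(b - 3)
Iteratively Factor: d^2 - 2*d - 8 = (d + 2)*(d - 4)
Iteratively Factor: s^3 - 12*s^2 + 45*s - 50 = (s - 2)*(s^2 - 10*s + 25) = (s - 5)*(s - 2)*(s - 5)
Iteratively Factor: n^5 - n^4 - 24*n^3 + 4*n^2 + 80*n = (n - 2)*(n^4 + n^3 - 22*n^2 - 40*n) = n*(n - 2)*(n^3 + n^2 - 22*n - 40) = n*(n - 5)*(n - 2)*(n^2 + 6*n + 8) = n*(n - 5)*(n - 2)*(n + 2)*(n + 4)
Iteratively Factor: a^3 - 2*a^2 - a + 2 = (a - 2)*(a^2 - 1) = (a - 2)*(a - 1)*(a + 1)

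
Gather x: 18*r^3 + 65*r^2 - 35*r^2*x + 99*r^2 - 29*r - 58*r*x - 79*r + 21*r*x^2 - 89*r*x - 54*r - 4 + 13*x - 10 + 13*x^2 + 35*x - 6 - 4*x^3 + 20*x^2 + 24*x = 18*r^3 + 164*r^2 - 162*r - 4*x^3 + x^2*(21*r + 33) + x*(-35*r^2 - 147*r + 72) - 20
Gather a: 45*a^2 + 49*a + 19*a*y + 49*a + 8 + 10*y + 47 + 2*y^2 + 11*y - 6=45*a^2 + a*(19*y + 98) + 2*y^2 + 21*y + 49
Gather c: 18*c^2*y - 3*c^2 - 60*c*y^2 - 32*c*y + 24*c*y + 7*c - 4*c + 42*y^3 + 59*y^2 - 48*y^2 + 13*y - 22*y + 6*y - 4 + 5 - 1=c^2*(18*y - 3) + c*(-60*y^2 - 8*y + 3) + 42*y^3 + 11*y^2 - 3*y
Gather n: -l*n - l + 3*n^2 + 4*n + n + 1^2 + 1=-l + 3*n^2 + n*(5 - l) + 2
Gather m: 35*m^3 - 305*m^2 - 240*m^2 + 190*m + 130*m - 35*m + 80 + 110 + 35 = 35*m^3 - 545*m^2 + 285*m + 225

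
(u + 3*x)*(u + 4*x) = u^2 + 7*u*x + 12*x^2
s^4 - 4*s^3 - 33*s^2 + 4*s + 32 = (s - 8)*(s - 1)*(s + 1)*(s + 4)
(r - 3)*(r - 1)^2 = r^3 - 5*r^2 + 7*r - 3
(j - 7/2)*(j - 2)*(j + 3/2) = j^3 - 4*j^2 - 5*j/4 + 21/2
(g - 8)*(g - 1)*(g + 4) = g^3 - 5*g^2 - 28*g + 32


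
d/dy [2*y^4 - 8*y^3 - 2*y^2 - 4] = 4*y*(2*y^2 - 6*y - 1)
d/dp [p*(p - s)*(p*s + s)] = s*(3*p^2 - 2*p*s + 2*p - s)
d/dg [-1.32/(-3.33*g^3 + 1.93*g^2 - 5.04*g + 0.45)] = (-13.1868*g^2 + 5.0952*g - 6.6528)/(3.33*g^3 - 1.93*g^2 + 5.04*g - 0.45)^2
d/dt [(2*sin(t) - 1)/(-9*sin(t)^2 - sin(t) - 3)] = (18*sin(t)^2 - 18*sin(t) - 7)*cos(t)/(9*sin(t)^2 + sin(t) + 3)^2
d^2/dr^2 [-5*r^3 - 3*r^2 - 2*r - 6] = -30*r - 6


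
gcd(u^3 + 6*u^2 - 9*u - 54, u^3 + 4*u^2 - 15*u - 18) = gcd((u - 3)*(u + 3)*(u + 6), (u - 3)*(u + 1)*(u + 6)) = u^2 + 3*u - 18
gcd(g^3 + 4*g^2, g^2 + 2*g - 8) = g + 4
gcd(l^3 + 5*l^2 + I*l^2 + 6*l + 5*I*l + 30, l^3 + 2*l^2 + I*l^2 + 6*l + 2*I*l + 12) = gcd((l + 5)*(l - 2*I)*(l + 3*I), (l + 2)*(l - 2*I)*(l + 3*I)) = l^2 + I*l + 6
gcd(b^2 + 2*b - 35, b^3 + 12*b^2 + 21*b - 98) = b + 7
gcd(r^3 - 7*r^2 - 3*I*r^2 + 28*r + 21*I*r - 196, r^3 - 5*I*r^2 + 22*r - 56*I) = r^2 - 3*I*r + 28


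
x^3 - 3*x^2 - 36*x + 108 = (x - 6)*(x - 3)*(x + 6)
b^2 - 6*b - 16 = (b - 8)*(b + 2)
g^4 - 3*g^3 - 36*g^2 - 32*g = g*(g - 8)*(g + 1)*(g + 4)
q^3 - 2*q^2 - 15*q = q*(q - 5)*(q + 3)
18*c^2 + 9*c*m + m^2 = (3*c + m)*(6*c + m)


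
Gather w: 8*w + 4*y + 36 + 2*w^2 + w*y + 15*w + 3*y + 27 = 2*w^2 + w*(y + 23) + 7*y + 63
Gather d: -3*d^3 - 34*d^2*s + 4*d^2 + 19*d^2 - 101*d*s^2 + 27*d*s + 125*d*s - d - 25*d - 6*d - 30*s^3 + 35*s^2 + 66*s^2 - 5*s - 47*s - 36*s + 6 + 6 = -3*d^3 + d^2*(23 - 34*s) + d*(-101*s^2 + 152*s - 32) - 30*s^3 + 101*s^2 - 88*s + 12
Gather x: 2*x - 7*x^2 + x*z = -7*x^2 + x*(z + 2)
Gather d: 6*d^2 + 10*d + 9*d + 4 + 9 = 6*d^2 + 19*d + 13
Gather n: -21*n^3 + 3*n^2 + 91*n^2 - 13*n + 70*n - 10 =-21*n^3 + 94*n^2 + 57*n - 10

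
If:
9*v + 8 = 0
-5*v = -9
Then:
No Solution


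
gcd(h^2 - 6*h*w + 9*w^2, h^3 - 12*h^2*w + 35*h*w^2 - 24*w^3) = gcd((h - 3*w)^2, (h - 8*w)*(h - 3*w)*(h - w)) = -h + 3*w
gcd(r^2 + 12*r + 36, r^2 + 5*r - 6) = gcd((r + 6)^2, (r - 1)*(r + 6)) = r + 6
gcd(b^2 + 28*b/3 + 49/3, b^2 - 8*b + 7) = 1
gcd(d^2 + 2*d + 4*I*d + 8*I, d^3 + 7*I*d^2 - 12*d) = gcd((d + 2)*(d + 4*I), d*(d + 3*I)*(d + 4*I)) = d + 4*I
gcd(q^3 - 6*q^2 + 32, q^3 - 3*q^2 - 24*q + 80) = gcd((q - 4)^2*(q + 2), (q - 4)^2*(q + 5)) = q^2 - 8*q + 16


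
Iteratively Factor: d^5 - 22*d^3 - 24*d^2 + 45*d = (d - 5)*(d^4 + 5*d^3 + 3*d^2 - 9*d) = (d - 5)*(d + 3)*(d^3 + 2*d^2 - 3*d) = (d - 5)*(d - 1)*(d + 3)*(d^2 + 3*d) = (d - 5)*(d - 1)*(d + 3)^2*(d)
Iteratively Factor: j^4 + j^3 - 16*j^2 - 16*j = (j + 4)*(j^3 - 3*j^2 - 4*j) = (j - 4)*(j + 4)*(j^2 + j) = j*(j - 4)*(j + 4)*(j + 1)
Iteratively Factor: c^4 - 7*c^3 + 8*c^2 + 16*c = (c - 4)*(c^3 - 3*c^2 - 4*c) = (c - 4)*(c + 1)*(c^2 - 4*c) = (c - 4)^2*(c + 1)*(c)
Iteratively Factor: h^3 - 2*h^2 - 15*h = (h)*(h^2 - 2*h - 15) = h*(h - 5)*(h + 3)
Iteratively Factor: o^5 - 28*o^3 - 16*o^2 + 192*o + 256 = (o + 2)*(o^4 - 2*o^3 - 24*o^2 + 32*o + 128) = (o - 4)*(o + 2)*(o^3 + 2*o^2 - 16*o - 32) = (o - 4)^2*(o + 2)*(o^2 + 6*o + 8) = (o - 4)^2*(o + 2)*(o + 4)*(o + 2)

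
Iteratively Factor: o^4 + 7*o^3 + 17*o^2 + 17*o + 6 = (o + 1)*(o^3 + 6*o^2 + 11*o + 6) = (o + 1)^2*(o^2 + 5*o + 6) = (o + 1)^2*(o + 3)*(o + 2)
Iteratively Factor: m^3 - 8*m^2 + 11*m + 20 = (m - 5)*(m^2 - 3*m - 4) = (m - 5)*(m + 1)*(m - 4)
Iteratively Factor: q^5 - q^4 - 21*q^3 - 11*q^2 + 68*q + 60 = (q - 5)*(q^4 + 4*q^3 - q^2 - 16*q - 12) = (q - 5)*(q + 2)*(q^3 + 2*q^2 - 5*q - 6) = (q - 5)*(q + 2)*(q + 3)*(q^2 - q - 2) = (q - 5)*(q - 2)*(q + 2)*(q + 3)*(q + 1)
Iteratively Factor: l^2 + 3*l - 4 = (l + 4)*(l - 1)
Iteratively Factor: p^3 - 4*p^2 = (p)*(p^2 - 4*p) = p^2*(p - 4)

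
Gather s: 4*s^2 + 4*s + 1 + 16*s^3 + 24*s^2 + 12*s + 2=16*s^3 + 28*s^2 + 16*s + 3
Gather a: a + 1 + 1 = a + 2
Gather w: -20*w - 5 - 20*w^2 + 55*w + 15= -20*w^2 + 35*w + 10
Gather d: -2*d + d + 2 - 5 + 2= -d - 1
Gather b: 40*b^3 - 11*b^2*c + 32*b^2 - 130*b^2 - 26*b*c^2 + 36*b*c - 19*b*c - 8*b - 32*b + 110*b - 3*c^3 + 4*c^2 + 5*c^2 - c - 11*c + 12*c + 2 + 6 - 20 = 40*b^3 + b^2*(-11*c - 98) + b*(-26*c^2 + 17*c + 70) - 3*c^3 + 9*c^2 - 12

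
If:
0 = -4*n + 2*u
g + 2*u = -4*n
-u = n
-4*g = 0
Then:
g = 0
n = 0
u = 0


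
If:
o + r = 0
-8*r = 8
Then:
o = 1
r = -1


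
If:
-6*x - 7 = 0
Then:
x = -7/6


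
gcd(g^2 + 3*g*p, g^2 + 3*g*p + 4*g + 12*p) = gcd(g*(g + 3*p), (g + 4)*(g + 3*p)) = g + 3*p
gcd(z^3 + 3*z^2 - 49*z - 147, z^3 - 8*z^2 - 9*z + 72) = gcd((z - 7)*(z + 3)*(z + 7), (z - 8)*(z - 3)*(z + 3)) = z + 3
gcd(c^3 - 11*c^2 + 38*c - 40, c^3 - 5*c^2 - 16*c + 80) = c^2 - 9*c + 20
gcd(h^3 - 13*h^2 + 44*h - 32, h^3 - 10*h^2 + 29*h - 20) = h^2 - 5*h + 4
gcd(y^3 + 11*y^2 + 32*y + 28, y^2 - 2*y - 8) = y + 2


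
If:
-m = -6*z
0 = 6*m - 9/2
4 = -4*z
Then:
No Solution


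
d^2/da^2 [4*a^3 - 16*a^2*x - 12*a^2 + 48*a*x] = 24*a - 32*x - 24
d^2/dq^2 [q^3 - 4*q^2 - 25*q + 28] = 6*q - 8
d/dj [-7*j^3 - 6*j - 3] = -21*j^2 - 6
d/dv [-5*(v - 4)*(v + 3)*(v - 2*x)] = -15*v^2 + 20*v*x + 10*v - 10*x + 60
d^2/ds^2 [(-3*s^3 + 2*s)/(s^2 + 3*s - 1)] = 2*(-28*s^3 + 27*s^2 - 3*s + 6)/(s^6 + 9*s^5 + 24*s^4 + 9*s^3 - 24*s^2 + 9*s - 1)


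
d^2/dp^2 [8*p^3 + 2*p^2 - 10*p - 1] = 48*p + 4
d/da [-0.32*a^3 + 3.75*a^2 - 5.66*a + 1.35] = -0.96*a^2 + 7.5*a - 5.66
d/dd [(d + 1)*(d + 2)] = 2*d + 3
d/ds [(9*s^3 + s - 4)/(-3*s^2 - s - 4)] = ((6*s + 1)*(9*s^3 + s - 4) - (27*s^2 + 1)*(3*s^2 + s + 4))/(3*s^2 + s + 4)^2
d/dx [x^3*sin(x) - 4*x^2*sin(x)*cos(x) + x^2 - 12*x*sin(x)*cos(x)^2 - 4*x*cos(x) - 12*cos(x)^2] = x^3*cos(x) + 3*x^2*sin(x) - 4*x^2*cos(2*x) + 4*x*sin(x) - 4*x*sin(2*x) - 3*x*cos(x) - 9*x*cos(3*x) + 2*x - 3*sin(x) + 12*sin(2*x) - 3*sin(3*x) - 4*cos(x)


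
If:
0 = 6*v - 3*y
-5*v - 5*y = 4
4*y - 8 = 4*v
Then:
No Solution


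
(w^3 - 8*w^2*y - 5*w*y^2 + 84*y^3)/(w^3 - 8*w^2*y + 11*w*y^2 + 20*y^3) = (-w^2 + 4*w*y + 21*y^2)/(-w^2 + 4*w*y + 5*y^2)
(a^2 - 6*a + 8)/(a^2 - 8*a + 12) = (a - 4)/(a - 6)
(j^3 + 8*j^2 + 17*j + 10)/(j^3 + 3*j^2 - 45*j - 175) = (j^2 + 3*j + 2)/(j^2 - 2*j - 35)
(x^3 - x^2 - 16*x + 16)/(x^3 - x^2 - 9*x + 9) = (x^2 - 16)/(x^2 - 9)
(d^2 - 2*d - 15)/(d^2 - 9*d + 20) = (d + 3)/(d - 4)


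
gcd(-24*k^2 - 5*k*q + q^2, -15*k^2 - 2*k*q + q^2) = 3*k + q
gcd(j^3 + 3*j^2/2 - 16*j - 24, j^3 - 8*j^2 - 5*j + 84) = j - 4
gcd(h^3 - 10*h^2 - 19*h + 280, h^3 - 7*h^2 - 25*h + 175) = h^2 - 2*h - 35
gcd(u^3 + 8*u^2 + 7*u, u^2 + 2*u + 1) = u + 1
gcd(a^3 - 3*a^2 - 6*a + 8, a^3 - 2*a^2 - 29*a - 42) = a + 2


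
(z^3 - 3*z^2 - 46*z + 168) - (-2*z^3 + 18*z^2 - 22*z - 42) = 3*z^3 - 21*z^2 - 24*z + 210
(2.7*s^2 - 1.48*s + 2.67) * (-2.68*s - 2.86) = -7.236*s^3 - 3.7556*s^2 - 2.9228*s - 7.6362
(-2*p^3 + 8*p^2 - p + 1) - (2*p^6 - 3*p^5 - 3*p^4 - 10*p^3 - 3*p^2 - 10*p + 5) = -2*p^6 + 3*p^5 + 3*p^4 + 8*p^3 + 11*p^2 + 9*p - 4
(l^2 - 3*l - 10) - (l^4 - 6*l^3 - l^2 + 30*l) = -l^4 + 6*l^3 + 2*l^2 - 33*l - 10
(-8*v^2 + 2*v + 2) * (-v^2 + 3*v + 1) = 8*v^4 - 26*v^3 - 4*v^2 + 8*v + 2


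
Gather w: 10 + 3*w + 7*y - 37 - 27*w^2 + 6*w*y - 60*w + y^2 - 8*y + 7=-27*w^2 + w*(6*y - 57) + y^2 - y - 20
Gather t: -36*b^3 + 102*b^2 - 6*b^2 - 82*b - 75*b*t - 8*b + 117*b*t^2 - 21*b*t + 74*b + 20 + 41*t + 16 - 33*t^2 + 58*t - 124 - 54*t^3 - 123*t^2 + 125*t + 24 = -36*b^3 + 96*b^2 - 16*b - 54*t^3 + t^2*(117*b - 156) + t*(224 - 96*b) - 64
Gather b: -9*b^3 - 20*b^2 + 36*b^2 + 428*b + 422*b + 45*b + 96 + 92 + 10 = -9*b^3 + 16*b^2 + 895*b + 198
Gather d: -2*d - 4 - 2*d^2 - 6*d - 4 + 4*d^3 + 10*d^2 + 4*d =4*d^3 + 8*d^2 - 4*d - 8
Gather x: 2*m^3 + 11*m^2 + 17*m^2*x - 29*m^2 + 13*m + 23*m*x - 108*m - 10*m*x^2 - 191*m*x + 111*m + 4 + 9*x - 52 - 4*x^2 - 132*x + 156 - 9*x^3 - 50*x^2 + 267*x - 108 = 2*m^3 - 18*m^2 + 16*m - 9*x^3 + x^2*(-10*m - 54) + x*(17*m^2 - 168*m + 144)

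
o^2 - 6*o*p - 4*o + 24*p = (o - 4)*(o - 6*p)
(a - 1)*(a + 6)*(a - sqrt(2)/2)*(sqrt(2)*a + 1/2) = sqrt(2)*a^4 - a^3/2 + 5*sqrt(2)*a^3 - 25*sqrt(2)*a^2/4 - 5*a^2/2 - 5*sqrt(2)*a/4 + 3*a + 3*sqrt(2)/2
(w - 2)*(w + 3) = w^2 + w - 6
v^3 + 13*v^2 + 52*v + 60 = (v + 2)*(v + 5)*(v + 6)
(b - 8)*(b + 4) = b^2 - 4*b - 32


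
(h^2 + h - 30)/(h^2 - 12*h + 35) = (h + 6)/(h - 7)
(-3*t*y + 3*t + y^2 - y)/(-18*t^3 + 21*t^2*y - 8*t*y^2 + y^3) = (y - 1)/(6*t^2 - 5*t*y + y^2)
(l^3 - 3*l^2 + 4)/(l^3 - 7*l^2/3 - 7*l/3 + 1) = 3*(l^2 - 4*l + 4)/(3*l^2 - 10*l + 3)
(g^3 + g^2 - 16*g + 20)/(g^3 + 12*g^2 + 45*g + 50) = (g^2 - 4*g + 4)/(g^2 + 7*g + 10)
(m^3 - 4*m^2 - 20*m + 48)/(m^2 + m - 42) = (m^2 + 2*m - 8)/(m + 7)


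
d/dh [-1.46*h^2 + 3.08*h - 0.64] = 3.08 - 2.92*h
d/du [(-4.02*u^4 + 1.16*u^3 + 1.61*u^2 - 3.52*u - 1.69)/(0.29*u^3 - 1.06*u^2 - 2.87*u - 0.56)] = (-1.1658*u^6 + 8.5224*u^5 + 32.9157*u^4 + 4.388*u^3 - 8.8304*u^2 - 5.386*u - 2.8791)/(0.0841*u^6 - 0.6148*u^5 - 0.541*u^4 + 5.7596*u^3 + 9.4241*u^2 + 3.2144*u + 0.3136)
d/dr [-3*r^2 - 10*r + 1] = -6*r - 10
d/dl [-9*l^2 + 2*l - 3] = 2 - 18*l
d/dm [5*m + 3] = 5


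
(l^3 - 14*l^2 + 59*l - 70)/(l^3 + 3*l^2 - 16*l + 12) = (l^2 - 12*l + 35)/(l^2 + 5*l - 6)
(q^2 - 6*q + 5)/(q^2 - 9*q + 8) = (q - 5)/(q - 8)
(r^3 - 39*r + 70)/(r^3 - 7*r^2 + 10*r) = (r + 7)/r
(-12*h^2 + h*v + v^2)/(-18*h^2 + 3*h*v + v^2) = (4*h + v)/(6*h + v)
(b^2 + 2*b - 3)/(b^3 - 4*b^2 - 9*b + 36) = (b - 1)/(b^2 - 7*b + 12)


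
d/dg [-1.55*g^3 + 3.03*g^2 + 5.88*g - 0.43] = -4.65*g^2 + 6.06*g + 5.88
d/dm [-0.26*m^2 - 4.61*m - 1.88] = -0.52*m - 4.61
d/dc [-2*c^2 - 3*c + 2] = -4*c - 3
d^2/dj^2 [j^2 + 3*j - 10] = 2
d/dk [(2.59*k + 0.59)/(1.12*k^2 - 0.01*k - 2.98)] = (2.9008*k^2 - 0.0259*k - (2.24*k - 0.01)*(2.59*k + 0.59) - 7.7182)/(-1.12*k^2 + 0.01*k + 2.98)^2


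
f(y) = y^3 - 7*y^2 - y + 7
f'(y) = 3*y^2 - 14*y - 1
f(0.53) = 4.65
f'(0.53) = -7.58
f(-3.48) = -116.44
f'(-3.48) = 84.05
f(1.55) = -7.64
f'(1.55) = -15.49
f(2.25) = -19.30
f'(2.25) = -17.31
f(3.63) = -41.04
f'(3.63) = -12.29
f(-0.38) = 6.31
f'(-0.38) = 4.75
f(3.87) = -43.75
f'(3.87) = -10.25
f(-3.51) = -118.97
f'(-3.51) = 85.10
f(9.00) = 160.00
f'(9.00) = 116.00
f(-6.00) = -455.00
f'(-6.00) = 191.00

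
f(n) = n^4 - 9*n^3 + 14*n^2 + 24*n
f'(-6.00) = -1980.00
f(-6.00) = 3600.00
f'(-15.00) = -19971.00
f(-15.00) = 83790.00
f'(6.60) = 182.66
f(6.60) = 78.25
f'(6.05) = 90.91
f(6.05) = 4.37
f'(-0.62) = -4.69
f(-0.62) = -7.21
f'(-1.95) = -162.93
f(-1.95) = 87.63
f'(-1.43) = -82.95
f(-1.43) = 24.81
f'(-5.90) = -1902.59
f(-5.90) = 3405.89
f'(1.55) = 17.43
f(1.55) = 43.09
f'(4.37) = -35.44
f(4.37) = -14.15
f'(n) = 4*n^3 - 27*n^2 + 28*n + 24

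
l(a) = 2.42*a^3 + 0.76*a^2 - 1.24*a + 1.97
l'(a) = 7.26*a^2 + 1.52*a - 1.24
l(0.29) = 1.73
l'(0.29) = -0.19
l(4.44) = 223.27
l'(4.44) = 148.63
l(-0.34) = 2.38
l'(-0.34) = -0.92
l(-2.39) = -23.76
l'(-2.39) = 36.60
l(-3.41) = -80.92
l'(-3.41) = 78.00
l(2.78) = 56.39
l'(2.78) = 59.09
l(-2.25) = -18.96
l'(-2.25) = 32.09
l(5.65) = 455.70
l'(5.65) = 239.11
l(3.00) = 70.43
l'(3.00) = 68.66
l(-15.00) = -7975.93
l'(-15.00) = 1609.46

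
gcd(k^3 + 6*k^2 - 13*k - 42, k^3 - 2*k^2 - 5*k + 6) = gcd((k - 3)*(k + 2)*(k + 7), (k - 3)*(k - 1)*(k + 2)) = k^2 - k - 6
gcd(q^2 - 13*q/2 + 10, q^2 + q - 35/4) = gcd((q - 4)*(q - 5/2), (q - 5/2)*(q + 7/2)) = q - 5/2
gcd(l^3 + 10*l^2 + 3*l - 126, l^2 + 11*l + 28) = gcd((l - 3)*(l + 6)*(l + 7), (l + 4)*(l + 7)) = l + 7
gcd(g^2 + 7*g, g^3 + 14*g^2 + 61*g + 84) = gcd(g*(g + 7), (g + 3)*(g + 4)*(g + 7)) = g + 7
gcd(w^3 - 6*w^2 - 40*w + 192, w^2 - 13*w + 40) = w - 8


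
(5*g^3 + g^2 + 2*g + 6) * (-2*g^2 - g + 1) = -10*g^5 - 7*g^4 - 13*g^2 - 4*g + 6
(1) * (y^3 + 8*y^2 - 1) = y^3 + 8*y^2 - 1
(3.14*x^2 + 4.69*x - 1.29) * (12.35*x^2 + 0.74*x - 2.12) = 38.779*x^4 + 60.2451*x^3 - 19.1177*x^2 - 10.8974*x + 2.7348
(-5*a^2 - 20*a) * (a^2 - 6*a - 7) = -5*a^4 + 10*a^3 + 155*a^2 + 140*a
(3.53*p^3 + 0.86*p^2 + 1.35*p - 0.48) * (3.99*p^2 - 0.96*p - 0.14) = 14.0847*p^5 + 0.0426000000000002*p^4 + 4.0667*p^3 - 3.3316*p^2 + 0.2718*p + 0.0672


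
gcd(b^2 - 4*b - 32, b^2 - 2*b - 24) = b + 4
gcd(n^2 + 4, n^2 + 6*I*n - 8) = n + 2*I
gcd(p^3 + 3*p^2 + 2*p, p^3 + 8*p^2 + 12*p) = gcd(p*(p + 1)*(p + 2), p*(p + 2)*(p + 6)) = p^2 + 2*p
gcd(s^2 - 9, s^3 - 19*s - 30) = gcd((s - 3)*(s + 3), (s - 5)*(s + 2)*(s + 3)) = s + 3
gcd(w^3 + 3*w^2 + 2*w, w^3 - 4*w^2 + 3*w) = w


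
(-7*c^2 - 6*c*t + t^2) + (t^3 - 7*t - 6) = -7*c^2 - 6*c*t + t^3 + t^2 - 7*t - 6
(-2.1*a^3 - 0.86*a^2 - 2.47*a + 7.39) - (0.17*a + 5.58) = -2.1*a^3 - 0.86*a^2 - 2.64*a + 1.81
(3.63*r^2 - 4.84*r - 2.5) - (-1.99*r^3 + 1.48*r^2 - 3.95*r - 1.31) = 1.99*r^3 + 2.15*r^2 - 0.89*r - 1.19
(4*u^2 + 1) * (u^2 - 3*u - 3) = 4*u^4 - 12*u^3 - 11*u^2 - 3*u - 3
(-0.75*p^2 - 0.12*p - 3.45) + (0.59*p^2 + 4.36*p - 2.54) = -0.16*p^2 + 4.24*p - 5.99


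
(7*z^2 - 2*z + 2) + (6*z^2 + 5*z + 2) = 13*z^2 + 3*z + 4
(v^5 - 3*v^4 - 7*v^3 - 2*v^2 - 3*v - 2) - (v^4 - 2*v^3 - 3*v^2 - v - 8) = v^5 - 4*v^4 - 5*v^3 + v^2 - 2*v + 6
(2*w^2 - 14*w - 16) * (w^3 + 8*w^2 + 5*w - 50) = 2*w^5 + 2*w^4 - 118*w^3 - 298*w^2 + 620*w + 800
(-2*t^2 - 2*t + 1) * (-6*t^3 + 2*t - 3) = 12*t^5 + 12*t^4 - 10*t^3 + 2*t^2 + 8*t - 3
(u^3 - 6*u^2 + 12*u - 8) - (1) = u^3 - 6*u^2 + 12*u - 9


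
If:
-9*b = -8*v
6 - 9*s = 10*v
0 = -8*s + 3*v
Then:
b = 128/321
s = 18/107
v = 48/107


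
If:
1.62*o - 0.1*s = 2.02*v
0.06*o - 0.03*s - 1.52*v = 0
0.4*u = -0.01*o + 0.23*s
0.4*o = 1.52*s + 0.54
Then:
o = -0.01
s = -0.36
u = -0.21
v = 0.01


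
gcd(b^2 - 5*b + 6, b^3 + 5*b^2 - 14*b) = b - 2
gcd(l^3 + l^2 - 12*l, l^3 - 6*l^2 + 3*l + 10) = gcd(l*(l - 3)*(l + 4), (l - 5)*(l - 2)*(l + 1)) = 1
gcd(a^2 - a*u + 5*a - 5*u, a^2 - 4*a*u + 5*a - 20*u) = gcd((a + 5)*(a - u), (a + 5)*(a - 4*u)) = a + 5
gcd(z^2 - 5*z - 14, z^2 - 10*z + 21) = z - 7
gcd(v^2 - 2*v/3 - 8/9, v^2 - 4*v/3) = v - 4/3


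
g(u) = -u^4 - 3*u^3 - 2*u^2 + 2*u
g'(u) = -4*u^3 - 9*u^2 - 4*u + 2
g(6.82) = -3194.43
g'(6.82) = -1712.75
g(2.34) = -74.69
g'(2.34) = -107.89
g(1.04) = -4.63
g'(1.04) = -16.39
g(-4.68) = -225.37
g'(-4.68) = 233.61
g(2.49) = -92.18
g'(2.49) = -125.51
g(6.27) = -2351.07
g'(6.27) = -1362.86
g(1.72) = -26.49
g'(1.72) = -51.86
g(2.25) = -65.43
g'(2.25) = -98.12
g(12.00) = -26184.00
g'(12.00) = -8254.00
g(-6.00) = -732.00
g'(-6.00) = 566.00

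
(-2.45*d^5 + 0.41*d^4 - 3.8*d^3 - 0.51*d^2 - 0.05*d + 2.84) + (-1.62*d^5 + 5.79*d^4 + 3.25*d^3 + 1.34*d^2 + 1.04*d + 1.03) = -4.07*d^5 + 6.2*d^4 - 0.55*d^3 + 0.83*d^2 + 0.99*d + 3.87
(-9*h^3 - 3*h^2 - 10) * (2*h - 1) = -18*h^4 + 3*h^3 + 3*h^2 - 20*h + 10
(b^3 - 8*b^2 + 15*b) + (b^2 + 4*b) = b^3 - 7*b^2 + 19*b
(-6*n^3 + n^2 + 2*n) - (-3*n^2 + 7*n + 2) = -6*n^3 + 4*n^2 - 5*n - 2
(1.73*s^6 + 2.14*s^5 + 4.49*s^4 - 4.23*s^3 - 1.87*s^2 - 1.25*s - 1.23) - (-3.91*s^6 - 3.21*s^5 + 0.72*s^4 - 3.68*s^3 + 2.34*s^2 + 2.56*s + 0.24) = 5.64*s^6 + 5.35*s^5 + 3.77*s^4 - 0.55*s^3 - 4.21*s^2 - 3.81*s - 1.47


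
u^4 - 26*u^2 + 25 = (u - 5)*(u - 1)*(u + 1)*(u + 5)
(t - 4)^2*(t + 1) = t^3 - 7*t^2 + 8*t + 16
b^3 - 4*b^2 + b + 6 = (b - 3)*(b - 2)*(b + 1)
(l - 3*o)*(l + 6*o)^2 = l^3 + 9*l^2*o - 108*o^3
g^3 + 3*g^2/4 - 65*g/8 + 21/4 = (g - 2)*(g - 3/4)*(g + 7/2)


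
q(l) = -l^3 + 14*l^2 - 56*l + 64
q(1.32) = 12.17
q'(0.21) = -50.25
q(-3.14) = 408.83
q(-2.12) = 255.17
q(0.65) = 33.24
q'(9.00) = -47.00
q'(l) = -3*l^2 + 28*l - 56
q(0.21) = 52.85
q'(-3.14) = -173.50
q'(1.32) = -24.27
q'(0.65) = -39.07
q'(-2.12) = -128.84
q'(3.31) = 3.81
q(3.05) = -4.94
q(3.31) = -4.24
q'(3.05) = 1.49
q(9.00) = -35.00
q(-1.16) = 149.36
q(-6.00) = 1120.00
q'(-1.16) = -92.52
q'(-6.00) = -332.00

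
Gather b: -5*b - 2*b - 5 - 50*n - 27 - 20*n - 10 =-7*b - 70*n - 42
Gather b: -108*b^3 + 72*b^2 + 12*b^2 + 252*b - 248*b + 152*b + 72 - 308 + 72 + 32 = -108*b^3 + 84*b^2 + 156*b - 132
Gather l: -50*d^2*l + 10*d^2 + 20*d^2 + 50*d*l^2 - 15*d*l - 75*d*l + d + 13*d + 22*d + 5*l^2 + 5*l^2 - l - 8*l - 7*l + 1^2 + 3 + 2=30*d^2 + 36*d + l^2*(50*d + 10) + l*(-50*d^2 - 90*d - 16) + 6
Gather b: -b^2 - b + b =-b^2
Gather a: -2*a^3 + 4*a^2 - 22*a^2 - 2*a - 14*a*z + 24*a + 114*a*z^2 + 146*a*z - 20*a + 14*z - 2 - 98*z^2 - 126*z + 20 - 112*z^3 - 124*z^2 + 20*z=-2*a^3 - 18*a^2 + a*(114*z^2 + 132*z + 2) - 112*z^3 - 222*z^2 - 92*z + 18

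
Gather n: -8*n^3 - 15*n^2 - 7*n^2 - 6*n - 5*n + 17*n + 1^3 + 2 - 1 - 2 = -8*n^3 - 22*n^2 + 6*n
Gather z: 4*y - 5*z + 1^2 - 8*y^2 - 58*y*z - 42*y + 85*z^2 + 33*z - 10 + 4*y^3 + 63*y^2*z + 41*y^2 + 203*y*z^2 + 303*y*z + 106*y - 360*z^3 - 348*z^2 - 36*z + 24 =4*y^3 + 33*y^2 + 68*y - 360*z^3 + z^2*(203*y - 263) + z*(63*y^2 + 245*y - 8) + 15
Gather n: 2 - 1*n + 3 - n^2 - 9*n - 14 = -n^2 - 10*n - 9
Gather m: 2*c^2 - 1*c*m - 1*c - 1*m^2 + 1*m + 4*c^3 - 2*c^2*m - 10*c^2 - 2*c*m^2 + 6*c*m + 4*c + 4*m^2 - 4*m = 4*c^3 - 8*c^2 + 3*c + m^2*(3 - 2*c) + m*(-2*c^2 + 5*c - 3)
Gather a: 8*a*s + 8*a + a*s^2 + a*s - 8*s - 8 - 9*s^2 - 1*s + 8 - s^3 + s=a*(s^2 + 9*s + 8) - s^3 - 9*s^2 - 8*s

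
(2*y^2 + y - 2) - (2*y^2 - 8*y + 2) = 9*y - 4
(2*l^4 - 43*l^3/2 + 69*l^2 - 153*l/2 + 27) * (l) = 2*l^5 - 43*l^4/2 + 69*l^3 - 153*l^2/2 + 27*l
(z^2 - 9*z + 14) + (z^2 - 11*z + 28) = 2*z^2 - 20*z + 42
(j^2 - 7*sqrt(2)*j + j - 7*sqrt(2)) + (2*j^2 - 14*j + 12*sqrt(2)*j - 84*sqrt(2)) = 3*j^2 - 13*j + 5*sqrt(2)*j - 91*sqrt(2)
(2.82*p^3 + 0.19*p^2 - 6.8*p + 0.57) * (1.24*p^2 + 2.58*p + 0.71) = 3.4968*p^5 + 7.5112*p^4 - 5.9396*p^3 - 16.7023*p^2 - 3.3574*p + 0.4047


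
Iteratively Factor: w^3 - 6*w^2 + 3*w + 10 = (w - 5)*(w^2 - w - 2) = (w - 5)*(w + 1)*(w - 2)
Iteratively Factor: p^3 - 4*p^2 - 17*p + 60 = (p + 4)*(p^2 - 8*p + 15) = (p - 5)*(p + 4)*(p - 3)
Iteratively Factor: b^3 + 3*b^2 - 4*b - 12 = (b + 3)*(b^2 - 4) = (b + 2)*(b + 3)*(b - 2)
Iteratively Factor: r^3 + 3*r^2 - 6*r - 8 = (r + 4)*(r^2 - r - 2) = (r + 1)*(r + 4)*(r - 2)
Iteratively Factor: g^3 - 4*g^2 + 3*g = (g - 1)*(g^2 - 3*g) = (g - 3)*(g - 1)*(g)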